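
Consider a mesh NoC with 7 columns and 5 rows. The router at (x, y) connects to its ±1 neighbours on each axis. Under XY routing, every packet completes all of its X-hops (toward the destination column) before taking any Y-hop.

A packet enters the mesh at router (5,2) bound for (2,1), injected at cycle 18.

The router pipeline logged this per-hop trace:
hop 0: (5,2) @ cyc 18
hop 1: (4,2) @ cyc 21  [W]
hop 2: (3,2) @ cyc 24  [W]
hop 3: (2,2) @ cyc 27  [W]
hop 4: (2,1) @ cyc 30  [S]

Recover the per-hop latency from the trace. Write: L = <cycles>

L = 3

Δcyc across hop 0→1: 21 − 18 = 3.
That increment is L by definition: L = 3.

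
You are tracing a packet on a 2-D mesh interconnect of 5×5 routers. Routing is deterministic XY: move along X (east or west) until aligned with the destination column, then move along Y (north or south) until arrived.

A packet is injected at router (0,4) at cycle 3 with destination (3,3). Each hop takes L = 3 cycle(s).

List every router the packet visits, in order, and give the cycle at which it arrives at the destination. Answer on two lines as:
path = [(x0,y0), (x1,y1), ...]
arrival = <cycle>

path = [(0,4), (1,4), (2,4), (3,4), (3,3)]
arrival = 15

src (0,4)  cyc=3
E→(1,4)  cyc=6
E→(2,4)  cyc=9
E→(3,4)  cyc=12
S→(3,3)  cyc=15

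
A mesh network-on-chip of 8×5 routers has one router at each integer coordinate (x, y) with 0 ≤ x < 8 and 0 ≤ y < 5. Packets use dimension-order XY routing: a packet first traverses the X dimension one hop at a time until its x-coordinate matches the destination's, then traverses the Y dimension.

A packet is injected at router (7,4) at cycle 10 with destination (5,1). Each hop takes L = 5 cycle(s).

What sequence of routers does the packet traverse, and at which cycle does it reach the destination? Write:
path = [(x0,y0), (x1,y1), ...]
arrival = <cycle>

path = [(7,4), (6,4), (5,4), (5,3), (5,2), (5,1)]
arrival = 35

#0 — 7,4 | c10
#1 — 6,4 | c15 | W
#2 — 5,4 | c20 | W
#3 — 5,3 | c25 | S
#4 — 5,2 | c30 | S
#5 — 5,1 | c35 | S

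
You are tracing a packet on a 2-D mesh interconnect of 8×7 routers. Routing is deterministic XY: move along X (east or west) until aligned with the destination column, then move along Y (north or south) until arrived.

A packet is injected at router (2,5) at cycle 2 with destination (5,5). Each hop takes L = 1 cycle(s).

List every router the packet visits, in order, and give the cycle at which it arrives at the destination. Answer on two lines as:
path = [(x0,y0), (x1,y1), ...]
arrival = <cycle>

path = [(2,5), (3,5), (4,5), (5,5)]
arrival = 5

t=2: at (2,5)
t=3: at (3,5) after E
t=4: at (4,5) after E
t=5: at (5,5) after E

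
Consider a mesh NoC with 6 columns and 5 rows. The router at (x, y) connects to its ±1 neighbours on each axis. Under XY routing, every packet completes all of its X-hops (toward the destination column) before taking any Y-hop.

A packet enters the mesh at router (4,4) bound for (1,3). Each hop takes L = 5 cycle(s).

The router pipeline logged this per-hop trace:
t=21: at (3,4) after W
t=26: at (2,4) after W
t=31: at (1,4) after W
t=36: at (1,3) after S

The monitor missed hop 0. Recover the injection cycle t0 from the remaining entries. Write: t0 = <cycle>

At hop 1 the cycle is 21; in general cyc_k = t0 + kL.
Therefore t0 = 21 − L = 16.

t0 = 16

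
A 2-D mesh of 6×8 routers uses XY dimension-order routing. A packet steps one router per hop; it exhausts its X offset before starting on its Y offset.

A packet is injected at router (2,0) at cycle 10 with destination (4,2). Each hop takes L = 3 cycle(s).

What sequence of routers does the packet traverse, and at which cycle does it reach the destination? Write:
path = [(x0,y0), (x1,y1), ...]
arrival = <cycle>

path = [(2,0), (3,0), (4,0), (4,1), (4,2)]
arrival = 22

hop 0: (2,0) @ cyc 10
hop 1: (3,0) @ cyc 13  [E]
hop 2: (4,0) @ cyc 16  [E]
hop 3: (4,1) @ cyc 19  [N]
hop 4: (4,2) @ cyc 22  [N]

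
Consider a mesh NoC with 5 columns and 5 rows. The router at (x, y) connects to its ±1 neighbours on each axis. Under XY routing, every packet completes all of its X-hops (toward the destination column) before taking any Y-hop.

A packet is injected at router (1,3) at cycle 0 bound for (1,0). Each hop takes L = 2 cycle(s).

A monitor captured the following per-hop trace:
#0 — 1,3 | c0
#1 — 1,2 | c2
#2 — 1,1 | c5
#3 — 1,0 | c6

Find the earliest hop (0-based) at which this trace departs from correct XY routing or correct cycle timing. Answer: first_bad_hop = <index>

first_bad_hop = 2

[1] (+0,-1) / 2c ⇒ ok
[2] (+0,-1) / 3c ⇒ BAD: Δcyc=3≠L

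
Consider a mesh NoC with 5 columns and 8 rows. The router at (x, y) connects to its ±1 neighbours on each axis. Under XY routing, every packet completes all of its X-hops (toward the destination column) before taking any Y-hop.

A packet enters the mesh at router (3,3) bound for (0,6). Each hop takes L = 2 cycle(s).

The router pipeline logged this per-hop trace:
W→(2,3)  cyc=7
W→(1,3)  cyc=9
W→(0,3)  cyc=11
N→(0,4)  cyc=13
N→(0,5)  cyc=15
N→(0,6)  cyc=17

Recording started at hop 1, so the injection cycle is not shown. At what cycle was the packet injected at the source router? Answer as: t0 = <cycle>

t0 = 5

At hop 1 the cycle is 7; in general cyc_k = t0 + kL.
So t0 = 7 − 1·2 = 5.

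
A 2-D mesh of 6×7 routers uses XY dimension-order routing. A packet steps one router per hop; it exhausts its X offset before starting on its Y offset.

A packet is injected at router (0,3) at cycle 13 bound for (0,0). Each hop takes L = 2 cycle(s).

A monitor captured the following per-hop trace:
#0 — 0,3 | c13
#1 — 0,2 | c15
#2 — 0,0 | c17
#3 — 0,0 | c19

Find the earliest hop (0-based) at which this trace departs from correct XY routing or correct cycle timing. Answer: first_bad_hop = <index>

check 1→ d=(0,-1) cyc+2: ok
check 2→ d=(0,-2) cyc+2: BAD: non-unit step

first_bad_hop = 2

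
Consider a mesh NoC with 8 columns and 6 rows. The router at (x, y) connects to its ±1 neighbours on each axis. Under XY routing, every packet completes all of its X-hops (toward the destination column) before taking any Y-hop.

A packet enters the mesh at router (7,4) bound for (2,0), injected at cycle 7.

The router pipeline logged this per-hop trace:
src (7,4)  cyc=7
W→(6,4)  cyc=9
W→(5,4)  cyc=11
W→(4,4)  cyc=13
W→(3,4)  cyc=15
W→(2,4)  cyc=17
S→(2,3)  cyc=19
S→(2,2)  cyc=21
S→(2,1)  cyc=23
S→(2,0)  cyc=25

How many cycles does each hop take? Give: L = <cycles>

L = 2

From hop 0 (7) to hop 1 (9): +2 cycles.
Each hop adds L, hence L = 2.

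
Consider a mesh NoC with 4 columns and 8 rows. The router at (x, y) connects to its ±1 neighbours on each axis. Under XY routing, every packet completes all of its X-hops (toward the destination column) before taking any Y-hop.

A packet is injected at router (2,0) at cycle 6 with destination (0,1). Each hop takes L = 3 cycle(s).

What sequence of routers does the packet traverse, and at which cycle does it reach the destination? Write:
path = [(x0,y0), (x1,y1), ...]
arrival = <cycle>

hop 0: (2,0) @ cyc 6
hop 1: (1,0) @ cyc 9  [W]
hop 2: (0,0) @ cyc 12  [W]
hop 3: (0,1) @ cyc 15  [N]

path = [(2,0), (1,0), (0,0), (0,1)]
arrival = 15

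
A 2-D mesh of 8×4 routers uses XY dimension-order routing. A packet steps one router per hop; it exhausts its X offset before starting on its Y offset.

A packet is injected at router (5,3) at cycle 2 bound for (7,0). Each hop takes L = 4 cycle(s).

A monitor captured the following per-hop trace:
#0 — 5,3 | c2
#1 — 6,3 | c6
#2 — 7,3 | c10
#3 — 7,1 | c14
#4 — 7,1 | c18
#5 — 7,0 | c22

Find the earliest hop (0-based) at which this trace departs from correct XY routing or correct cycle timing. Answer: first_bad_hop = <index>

hop 1: step (+1,+0), +4 cyc — ok
hop 2: step (+1,+0), +4 cyc — ok
hop 3: step (+0,-2), +4 cyc — BAD: non-unit step

first_bad_hop = 3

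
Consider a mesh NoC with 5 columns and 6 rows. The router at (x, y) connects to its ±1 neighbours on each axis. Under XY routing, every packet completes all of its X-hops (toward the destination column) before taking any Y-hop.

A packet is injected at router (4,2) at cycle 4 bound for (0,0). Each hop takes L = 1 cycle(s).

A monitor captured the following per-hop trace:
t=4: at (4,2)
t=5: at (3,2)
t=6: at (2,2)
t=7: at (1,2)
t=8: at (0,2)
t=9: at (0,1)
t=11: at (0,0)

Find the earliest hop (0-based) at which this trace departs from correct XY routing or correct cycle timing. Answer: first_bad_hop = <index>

first_bad_hop = 6

[1] (-1,+0) / 1c ⇒ ok
[2] (-1,+0) / 1c ⇒ ok
[3] (-1,+0) / 1c ⇒ ok
[4] (-1,+0) / 1c ⇒ ok
[5] (+0,-1) / 1c ⇒ ok
[6] (+0,-1) / 2c ⇒ BAD: Δcyc=2≠L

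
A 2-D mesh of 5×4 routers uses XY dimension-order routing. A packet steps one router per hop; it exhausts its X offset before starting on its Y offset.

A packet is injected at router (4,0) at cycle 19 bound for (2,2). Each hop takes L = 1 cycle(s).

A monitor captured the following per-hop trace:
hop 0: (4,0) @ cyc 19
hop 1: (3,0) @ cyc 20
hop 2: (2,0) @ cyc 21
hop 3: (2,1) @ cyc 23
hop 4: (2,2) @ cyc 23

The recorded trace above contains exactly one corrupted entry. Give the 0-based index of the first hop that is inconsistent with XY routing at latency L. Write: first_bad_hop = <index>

first_bad_hop = 3

[1] (-1,+0) / 1c ⇒ ok
[2] (-1,+0) / 1c ⇒ ok
[3] (+0,+1) / 2c ⇒ BAD: Δcyc=2≠L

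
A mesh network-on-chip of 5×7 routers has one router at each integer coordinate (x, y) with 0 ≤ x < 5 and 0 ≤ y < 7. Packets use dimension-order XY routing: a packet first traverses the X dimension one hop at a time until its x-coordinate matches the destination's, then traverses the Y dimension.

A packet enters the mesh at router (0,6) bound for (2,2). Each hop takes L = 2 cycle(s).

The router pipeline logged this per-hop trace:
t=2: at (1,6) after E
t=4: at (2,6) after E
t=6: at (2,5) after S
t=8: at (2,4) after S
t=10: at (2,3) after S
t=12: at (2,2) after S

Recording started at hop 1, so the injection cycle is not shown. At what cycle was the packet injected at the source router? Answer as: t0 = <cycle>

t0 = 0

At hop 1 the cycle is 2; in general cyc_k = t0 + kL.
t0 = cyc[1] − L = 2 − 2 = 0.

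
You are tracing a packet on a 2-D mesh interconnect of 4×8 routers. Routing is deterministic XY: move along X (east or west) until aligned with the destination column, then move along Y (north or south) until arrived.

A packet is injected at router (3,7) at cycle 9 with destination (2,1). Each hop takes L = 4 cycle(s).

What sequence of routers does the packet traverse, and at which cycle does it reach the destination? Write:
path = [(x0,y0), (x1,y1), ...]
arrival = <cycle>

src (3,7)  cyc=9
W→(2,7)  cyc=13
S→(2,6)  cyc=17
S→(2,5)  cyc=21
S→(2,4)  cyc=25
S→(2,3)  cyc=29
S→(2,2)  cyc=33
S→(2,1)  cyc=37

path = [(3,7), (2,7), (2,6), (2,5), (2,4), (2,3), (2,2), (2,1)]
arrival = 37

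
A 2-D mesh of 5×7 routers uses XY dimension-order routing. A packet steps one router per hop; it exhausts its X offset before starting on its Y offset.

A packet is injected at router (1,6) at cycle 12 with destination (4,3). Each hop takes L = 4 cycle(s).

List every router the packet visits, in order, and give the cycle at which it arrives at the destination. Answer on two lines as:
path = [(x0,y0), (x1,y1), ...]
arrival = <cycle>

#0 — 1,6 | c12
#1 — 2,6 | c16 | E
#2 — 3,6 | c20 | E
#3 — 4,6 | c24 | E
#4 — 4,5 | c28 | S
#5 — 4,4 | c32 | S
#6 — 4,3 | c36 | S

path = [(1,6), (2,6), (3,6), (4,6), (4,5), (4,4), (4,3)]
arrival = 36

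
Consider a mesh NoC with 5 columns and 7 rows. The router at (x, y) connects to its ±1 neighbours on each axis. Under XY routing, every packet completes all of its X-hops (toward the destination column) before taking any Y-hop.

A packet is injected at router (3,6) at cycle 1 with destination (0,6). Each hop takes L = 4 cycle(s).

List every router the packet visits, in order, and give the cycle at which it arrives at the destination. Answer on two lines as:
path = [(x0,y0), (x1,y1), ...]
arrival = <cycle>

t=1: at (3,6)
t=5: at (2,6) after W
t=9: at (1,6) after W
t=13: at (0,6) after W

path = [(3,6), (2,6), (1,6), (0,6)]
arrival = 13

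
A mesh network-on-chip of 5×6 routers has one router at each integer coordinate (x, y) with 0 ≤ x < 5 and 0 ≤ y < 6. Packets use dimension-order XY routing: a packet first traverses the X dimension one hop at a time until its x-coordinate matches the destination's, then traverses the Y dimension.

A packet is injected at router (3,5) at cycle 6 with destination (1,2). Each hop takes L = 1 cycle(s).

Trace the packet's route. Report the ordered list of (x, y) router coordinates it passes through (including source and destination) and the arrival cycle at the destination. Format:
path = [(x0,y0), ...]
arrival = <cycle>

path = [(3,5), (2,5), (1,5), (1,4), (1,3), (1,2)]
arrival = 11

#0 — 3,5 | c6
#1 — 2,5 | c7 | W
#2 — 1,5 | c8 | W
#3 — 1,4 | c9 | S
#4 — 1,3 | c10 | S
#5 — 1,2 | c11 | S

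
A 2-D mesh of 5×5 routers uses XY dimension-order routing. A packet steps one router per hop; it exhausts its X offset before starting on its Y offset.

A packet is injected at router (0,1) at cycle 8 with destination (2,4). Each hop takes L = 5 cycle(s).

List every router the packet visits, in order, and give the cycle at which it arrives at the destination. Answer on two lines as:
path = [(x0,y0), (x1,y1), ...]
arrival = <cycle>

hop 0: (0,1) @ cyc 8
hop 1: (1,1) @ cyc 13  [E]
hop 2: (2,1) @ cyc 18  [E]
hop 3: (2,2) @ cyc 23  [N]
hop 4: (2,3) @ cyc 28  [N]
hop 5: (2,4) @ cyc 33  [N]

path = [(0,1), (1,1), (2,1), (2,2), (2,3), (2,4)]
arrival = 33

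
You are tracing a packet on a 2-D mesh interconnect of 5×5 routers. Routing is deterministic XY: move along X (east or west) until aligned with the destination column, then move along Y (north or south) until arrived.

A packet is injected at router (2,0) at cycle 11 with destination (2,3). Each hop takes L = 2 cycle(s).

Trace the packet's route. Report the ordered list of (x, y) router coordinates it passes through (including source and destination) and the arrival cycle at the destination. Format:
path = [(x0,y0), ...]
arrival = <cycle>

[0] x=2 y=0 t=11
[1] x=2 y=1 t=13 →N
[2] x=2 y=2 t=15 →N
[3] x=2 y=3 t=17 →N

path = [(2,0), (2,1), (2,2), (2,3)]
arrival = 17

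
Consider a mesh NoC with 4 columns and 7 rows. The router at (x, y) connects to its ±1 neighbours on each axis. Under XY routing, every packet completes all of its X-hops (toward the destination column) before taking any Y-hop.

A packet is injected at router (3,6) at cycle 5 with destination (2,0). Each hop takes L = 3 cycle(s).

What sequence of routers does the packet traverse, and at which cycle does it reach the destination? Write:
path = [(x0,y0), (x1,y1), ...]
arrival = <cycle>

[0] x=3 y=6 t=5
[1] x=2 y=6 t=8 →W
[2] x=2 y=5 t=11 →S
[3] x=2 y=4 t=14 →S
[4] x=2 y=3 t=17 →S
[5] x=2 y=2 t=20 →S
[6] x=2 y=1 t=23 →S
[7] x=2 y=0 t=26 →S

path = [(3,6), (2,6), (2,5), (2,4), (2,3), (2,2), (2,1), (2,0)]
arrival = 26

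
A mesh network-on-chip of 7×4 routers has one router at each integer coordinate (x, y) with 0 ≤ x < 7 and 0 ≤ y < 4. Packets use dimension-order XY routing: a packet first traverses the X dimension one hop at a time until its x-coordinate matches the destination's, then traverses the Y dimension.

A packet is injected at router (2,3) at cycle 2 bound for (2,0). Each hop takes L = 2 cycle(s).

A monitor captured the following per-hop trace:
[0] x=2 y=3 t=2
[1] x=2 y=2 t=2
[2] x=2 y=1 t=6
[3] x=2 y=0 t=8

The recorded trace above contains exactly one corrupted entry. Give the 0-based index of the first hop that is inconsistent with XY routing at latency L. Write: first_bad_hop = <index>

first_bad_hop = 1

[1] (+0,-1) / 0c ⇒ BAD: Δcyc=0≠L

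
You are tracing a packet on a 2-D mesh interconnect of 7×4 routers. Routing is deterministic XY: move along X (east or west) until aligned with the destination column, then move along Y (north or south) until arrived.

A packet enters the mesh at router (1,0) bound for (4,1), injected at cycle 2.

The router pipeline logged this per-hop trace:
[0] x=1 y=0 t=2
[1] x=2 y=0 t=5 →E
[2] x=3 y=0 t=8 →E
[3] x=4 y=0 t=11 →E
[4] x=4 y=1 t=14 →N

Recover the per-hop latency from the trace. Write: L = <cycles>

Δcyc across hop 0→1: 5 − 2 = 3.
That increment is L by definition: L = 3.

L = 3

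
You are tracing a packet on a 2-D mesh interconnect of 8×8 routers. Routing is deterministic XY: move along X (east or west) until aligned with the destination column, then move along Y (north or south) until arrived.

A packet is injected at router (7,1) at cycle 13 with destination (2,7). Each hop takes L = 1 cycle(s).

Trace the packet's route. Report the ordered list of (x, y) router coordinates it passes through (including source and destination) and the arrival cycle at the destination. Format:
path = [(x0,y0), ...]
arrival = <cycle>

  0. router=(7,1) cycle=13 (inject)
  1. router=(6,1) cycle=14 dir=W
  2. router=(5,1) cycle=15 dir=W
  3. router=(4,1) cycle=16 dir=W
  4. router=(3,1) cycle=17 dir=W
  5. router=(2,1) cycle=18 dir=W
  6. router=(2,2) cycle=19 dir=N
  7. router=(2,3) cycle=20 dir=N
  8. router=(2,4) cycle=21 dir=N
  9. router=(2,5) cycle=22 dir=N
  10. router=(2,6) cycle=23 dir=N
  11. router=(2,7) cycle=24 dir=N

path = [(7,1), (6,1), (5,1), (4,1), (3,1), (2,1), (2,2), (2,3), (2,4), (2,5), (2,6), (2,7)]
arrival = 24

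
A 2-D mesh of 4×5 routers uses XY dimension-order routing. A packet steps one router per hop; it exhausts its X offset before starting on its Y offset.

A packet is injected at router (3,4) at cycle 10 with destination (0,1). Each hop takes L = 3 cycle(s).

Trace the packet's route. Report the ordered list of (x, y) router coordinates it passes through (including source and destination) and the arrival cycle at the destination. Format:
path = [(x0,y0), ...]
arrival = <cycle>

path = [(3,4), (2,4), (1,4), (0,4), (0,3), (0,2), (0,1)]
arrival = 28

#0 — 3,4 | c10
#1 — 2,4 | c13 | W
#2 — 1,4 | c16 | W
#3 — 0,4 | c19 | W
#4 — 0,3 | c22 | S
#5 — 0,2 | c25 | S
#6 — 0,1 | c28 | S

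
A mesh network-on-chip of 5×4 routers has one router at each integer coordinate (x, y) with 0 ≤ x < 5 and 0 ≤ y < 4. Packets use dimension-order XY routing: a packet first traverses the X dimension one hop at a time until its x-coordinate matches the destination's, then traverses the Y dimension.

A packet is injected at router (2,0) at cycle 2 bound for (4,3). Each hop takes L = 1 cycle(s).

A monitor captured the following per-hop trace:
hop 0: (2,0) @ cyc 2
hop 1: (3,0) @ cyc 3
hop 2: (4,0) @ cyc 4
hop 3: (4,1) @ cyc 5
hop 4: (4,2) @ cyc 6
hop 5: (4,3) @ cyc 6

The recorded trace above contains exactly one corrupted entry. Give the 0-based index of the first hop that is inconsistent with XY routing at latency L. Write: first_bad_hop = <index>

hop 1: step (+1,+0), +1 cyc — ok
hop 2: step (+1,+0), +1 cyc — ok
hop 3: step (+0,+1), +1 cyc — ok
hop 4: step (+0,+1), +1 cyc — ok
hop 5: step (+0,+1), +0 cyc — BAD: Δcyc=0≠L

first_bad_hop = 5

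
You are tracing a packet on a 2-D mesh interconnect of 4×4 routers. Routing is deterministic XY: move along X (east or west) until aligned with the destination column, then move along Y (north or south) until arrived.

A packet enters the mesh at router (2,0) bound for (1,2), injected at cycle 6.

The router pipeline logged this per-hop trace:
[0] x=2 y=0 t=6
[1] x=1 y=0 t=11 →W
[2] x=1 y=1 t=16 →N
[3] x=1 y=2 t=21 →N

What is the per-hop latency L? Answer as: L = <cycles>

From hop 0 (6) to hop 1 (11): +5 cycles.
Each hop adds L, hence L = 5.

L = 5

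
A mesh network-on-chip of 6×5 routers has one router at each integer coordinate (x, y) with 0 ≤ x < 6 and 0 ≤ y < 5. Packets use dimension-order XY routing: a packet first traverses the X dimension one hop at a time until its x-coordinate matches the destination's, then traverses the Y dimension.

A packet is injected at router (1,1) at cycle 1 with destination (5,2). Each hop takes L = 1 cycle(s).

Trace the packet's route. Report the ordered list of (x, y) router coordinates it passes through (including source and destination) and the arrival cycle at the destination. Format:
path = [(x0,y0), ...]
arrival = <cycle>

path = [(1,1), (2,1), (3,1), (4,1), (5,1), (5,2)]
arrival = 6

hop 0: (1,1) @ cyc 1
hop 1: (2,1) @ cyc 2  [E]
hop 2: (3,1) @ cyc 3  [E]
hop 3: (4,1) @ cyc 4  [E]
hop 4: (5,1) @ cyc 5  [E]
hop 5: (5,2) @ cyc 6  [N]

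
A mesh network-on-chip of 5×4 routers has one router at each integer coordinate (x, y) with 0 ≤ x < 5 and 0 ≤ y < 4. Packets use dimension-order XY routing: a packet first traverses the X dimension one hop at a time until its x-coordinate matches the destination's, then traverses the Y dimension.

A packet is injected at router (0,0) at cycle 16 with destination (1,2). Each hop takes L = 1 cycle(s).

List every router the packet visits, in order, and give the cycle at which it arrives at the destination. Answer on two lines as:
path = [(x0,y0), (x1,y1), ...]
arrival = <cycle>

path = [(0,0), (1,0), (1,1), (1,2)]
arrival = 19

[0] x=0 y=0 t=16
[1] x=1 y=0 t=17 →E
[2] x=1 y=1 t=18 →N
[3] x=1 y=2 t=19 →N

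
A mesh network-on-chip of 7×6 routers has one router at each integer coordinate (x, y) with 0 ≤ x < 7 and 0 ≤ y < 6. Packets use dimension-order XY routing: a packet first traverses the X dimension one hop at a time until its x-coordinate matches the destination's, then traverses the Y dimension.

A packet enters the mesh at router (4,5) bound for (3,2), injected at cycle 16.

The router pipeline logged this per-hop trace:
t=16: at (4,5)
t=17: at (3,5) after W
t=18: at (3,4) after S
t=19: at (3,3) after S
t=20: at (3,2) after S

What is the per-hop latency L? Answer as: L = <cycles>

Between hops 0 and 1 the cycle counter advances 17 − 16 = 1.
That increment is L by definition: L = 1.

L = 1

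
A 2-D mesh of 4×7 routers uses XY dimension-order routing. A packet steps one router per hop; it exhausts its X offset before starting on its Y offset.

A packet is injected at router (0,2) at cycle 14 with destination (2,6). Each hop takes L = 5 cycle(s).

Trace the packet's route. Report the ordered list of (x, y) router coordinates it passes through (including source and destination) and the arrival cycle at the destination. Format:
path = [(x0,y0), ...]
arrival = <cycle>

path = [(0,2), (1,2), (2,2), (2,3), (2,4), (2,5), (2,6)]
arrival = 44

src (0,2)  cyc=14
E→(1,2)  cyc=19
E→(2,2)  cyc=24
N→(2,3)  cyc=29
N→(2,4)  cyc=34
N→(2,5)  cyc=39
N→(2,6)  cyc=44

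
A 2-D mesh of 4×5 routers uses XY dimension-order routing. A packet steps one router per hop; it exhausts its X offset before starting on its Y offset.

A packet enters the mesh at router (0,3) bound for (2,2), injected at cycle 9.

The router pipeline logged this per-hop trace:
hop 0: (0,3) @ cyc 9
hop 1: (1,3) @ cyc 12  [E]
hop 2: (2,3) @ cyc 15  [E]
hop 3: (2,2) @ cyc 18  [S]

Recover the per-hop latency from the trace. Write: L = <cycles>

Δcyc across hop 0→1: 12 − 9 = 3.
Each hop adds L, hence L = 3.

L = 3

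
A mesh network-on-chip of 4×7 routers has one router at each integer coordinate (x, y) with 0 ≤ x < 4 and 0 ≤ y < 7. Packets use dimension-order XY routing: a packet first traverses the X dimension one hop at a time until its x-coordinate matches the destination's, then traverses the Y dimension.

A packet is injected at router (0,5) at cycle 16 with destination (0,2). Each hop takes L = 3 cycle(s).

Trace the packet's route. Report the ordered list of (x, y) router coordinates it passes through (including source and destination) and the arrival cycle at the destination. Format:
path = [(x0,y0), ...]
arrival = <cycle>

path = [(0,5), (0,4), (0,3), (0,2)]
arrival = 25

#0 — 0,5 | c16
#1 — 0,4 | c19 | S
#2 — 0,3 | c22 | S
#3 — 0,2 | c25 | S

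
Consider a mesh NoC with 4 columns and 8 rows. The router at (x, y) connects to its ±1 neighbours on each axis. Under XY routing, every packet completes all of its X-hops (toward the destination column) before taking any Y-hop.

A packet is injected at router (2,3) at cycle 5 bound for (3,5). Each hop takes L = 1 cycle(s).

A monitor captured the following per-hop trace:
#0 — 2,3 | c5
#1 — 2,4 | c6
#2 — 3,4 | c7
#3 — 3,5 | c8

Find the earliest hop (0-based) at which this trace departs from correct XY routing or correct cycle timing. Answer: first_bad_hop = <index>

first_bad_hop = 1

check 1→ d=(0,1) cyc+1: BAD: Y-move but x=2≠3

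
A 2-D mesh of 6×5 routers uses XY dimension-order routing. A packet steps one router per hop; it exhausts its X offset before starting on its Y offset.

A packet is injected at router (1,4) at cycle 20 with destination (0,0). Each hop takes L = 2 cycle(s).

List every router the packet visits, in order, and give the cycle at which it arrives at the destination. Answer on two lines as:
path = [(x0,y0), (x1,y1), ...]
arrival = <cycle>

hop 0: (1,4) @ cyc 20
hop 1: (0,4) @ cyc 22  [W]
hop 2: (0,3) @ cyc 24  [S]
hop 3: (0,2) @ cyc 26  [S]
hop 4: (0,1) @ cyc 28  [S]
hop 5: (0,0) @ cyc 30  [S]

path = [(1,4), (0,4), (0,3), (0,2), (0,1), (0,0)]
arrival = 30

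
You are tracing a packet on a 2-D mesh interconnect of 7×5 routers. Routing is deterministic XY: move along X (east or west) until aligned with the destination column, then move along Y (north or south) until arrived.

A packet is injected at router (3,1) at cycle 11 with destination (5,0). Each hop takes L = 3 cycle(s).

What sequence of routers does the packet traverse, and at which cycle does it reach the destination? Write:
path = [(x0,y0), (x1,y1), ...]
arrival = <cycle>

[0] x=3 y=1 t=11
[1] x=4 y=1 t=14 →E
[2] x=5 y=1 t=17 →E
[3] x=5 y=0 t=20 →S

path = [(3,1), (4,1), (5,1), (5,0)]
arrival = 20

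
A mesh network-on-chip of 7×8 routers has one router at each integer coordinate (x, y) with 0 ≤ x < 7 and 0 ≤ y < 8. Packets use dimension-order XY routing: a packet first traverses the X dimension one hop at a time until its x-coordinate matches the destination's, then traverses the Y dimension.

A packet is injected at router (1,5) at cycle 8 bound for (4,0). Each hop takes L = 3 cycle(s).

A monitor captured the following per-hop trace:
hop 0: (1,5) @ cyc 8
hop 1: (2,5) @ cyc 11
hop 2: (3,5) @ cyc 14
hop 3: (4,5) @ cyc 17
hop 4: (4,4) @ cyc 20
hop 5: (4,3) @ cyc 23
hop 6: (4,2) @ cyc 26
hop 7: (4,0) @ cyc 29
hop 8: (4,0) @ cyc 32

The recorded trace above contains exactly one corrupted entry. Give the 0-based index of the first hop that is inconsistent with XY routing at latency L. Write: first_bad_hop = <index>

first_bad_hop = 7

check 1→ d=(1,0) cyc+3: ok
check 2→ d=(1,0) cyc+3: ok
check 3→ d=(1,0) cyc+3: ok
check 4→ d=(0,-1) cyc+3: ok
check 5→ d=(0,-1) cyc+3: ok
check 6→ d=(0,-1) cyc+3: ok
check 7→ d=(0,-2) cyc+3: BAD: non-unit step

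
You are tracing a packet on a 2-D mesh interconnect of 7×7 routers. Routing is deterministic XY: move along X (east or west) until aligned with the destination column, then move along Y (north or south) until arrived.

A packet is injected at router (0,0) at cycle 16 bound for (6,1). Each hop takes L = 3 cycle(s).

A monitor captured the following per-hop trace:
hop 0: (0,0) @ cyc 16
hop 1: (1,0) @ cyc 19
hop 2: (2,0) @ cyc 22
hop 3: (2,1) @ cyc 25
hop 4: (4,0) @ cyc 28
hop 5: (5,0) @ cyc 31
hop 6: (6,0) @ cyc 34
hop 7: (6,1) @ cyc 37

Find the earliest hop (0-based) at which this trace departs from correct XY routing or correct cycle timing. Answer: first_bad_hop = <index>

  1: Δx=+1 Δy=+0 Δt=3 [ok]
  2: Δx=+1 Δy=+0 Δt=3 [ok]
  3: Δx=+0 Δy=+1 Δt=3 [BAD: Y-move but x=2≠6]

first_bad_hop = 3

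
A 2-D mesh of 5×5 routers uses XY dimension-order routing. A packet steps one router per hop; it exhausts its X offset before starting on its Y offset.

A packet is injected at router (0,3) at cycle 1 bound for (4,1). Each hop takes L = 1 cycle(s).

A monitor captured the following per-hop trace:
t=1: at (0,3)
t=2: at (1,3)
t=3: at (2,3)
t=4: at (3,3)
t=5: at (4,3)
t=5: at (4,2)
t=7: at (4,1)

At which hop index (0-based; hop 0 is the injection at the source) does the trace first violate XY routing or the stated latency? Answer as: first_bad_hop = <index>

first_bad_hop = 5

hop 1: step (+1,+0), +1 cyc — ok
hop 2: step (+1,+0), +1 cyc — ok
hop 3: step (+1,+0), +1 cyc — ok
hop 4: step (+1,+0), +1 cyc — ok
hop 5: step (+0,-1), +0 cyc — BAD: Δcyc=0≠L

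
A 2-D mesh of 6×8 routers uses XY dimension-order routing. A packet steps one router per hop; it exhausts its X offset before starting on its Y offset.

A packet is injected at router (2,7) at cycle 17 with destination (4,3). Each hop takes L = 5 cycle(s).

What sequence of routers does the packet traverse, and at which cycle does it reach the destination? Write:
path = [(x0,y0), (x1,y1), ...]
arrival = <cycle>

#0 — 2,7 | c17
#1 — 3,7 | c22 | E
#2 — 4,7 | c27 | E
#3 — 4,6 | c32 | S
#4 — 4,5 | c37 | S
#5 — 4,4 | c42 | S
#6 — 4,3 | c47 | S

path = [(2,7), (3,7), (4,7), (4,6), (4,5), (4,4), (4,3)]
arrival = 47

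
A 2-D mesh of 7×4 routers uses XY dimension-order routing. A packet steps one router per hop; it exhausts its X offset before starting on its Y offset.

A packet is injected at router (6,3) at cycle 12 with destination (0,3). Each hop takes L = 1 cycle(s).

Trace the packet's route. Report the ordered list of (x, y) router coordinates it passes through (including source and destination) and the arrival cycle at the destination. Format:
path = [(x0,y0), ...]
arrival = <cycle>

#0 — 6,3 | c12
#1 — 5,3 | c13 | W
#2 — 4,3 | c14 | W
#3 — 3,3 | c15 | W
#4 — 2,3 | c16 | W
#5 — 1,3 | c17 | W
#6 — 0,3 | c18 | W

path = [(6,3), (5,3), (4,3), (3,3), (2,3), (1,3), (0,3)]
arrival = 18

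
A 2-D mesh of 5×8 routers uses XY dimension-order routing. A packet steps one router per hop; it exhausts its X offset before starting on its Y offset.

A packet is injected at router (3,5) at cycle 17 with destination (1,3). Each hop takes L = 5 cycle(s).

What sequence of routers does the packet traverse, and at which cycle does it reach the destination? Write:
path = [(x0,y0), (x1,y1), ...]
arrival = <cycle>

hop 0: (3,5) @ cyc 17
hop 1: (2,5) @ cyc 22  [W]
hop 2: (1,5) @ cyc 27  [W]
hop 3: (1,4) @ cyc 32  [S]
hop 4: (1,3) @ cyc 37  [S]

path = [(3,5), (2,5), (1,5), (1,4), (1,3)]
arrival = 37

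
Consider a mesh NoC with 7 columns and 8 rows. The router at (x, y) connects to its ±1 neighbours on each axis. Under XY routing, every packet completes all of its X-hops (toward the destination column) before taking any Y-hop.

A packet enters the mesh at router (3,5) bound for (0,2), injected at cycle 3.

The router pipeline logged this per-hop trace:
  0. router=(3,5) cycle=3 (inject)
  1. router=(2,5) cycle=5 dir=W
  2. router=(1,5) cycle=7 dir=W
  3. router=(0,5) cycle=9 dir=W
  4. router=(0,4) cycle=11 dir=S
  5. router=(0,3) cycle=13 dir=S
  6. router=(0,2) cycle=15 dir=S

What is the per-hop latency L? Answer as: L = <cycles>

L = 2

Δcyc across hop 0→1: 5 − 3 = 2.
Per-hop latency L = Δcyc = 2.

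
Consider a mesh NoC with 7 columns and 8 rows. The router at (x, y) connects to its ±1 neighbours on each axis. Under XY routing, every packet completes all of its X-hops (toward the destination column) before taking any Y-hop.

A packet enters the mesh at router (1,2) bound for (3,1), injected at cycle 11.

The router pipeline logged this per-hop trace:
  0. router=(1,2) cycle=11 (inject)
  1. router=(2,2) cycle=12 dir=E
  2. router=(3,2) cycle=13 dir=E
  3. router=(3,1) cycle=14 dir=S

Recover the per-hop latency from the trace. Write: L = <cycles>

From hop 0 (11) to hop 1 (12): +1 cycles.
Per-hop latency L = Δcyc = 1.

L = 1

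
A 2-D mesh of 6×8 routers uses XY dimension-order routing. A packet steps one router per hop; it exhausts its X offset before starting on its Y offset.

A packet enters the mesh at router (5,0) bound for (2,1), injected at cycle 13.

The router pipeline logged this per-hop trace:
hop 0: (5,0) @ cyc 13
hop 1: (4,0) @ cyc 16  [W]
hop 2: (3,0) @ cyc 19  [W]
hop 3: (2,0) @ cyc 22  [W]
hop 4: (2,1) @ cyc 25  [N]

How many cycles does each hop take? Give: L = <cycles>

From hop 0 (13) to hop 1 (16): +3 cycles.
Per-hop latency L = Δcyc = 3.

L = 3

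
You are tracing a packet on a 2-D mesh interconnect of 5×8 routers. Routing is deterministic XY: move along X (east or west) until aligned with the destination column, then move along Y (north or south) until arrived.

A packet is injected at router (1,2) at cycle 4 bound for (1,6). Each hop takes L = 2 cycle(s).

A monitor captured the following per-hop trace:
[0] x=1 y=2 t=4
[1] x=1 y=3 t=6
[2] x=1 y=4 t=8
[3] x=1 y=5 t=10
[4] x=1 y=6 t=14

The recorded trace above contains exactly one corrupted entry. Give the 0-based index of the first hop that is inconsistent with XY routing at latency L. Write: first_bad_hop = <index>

  1: Δx=+0 Δy=+1 Δt=2 [ok]
  2: Δx=+0 Δy=+1 Δt=2 [ok]
  3: Δx=+0 Δy=+1 Δt=2 [ok]
  4: Δx=+0 Δy=+1 Δt=4 [BAD: Δcyc=4≠L]

first_bad_hop = 4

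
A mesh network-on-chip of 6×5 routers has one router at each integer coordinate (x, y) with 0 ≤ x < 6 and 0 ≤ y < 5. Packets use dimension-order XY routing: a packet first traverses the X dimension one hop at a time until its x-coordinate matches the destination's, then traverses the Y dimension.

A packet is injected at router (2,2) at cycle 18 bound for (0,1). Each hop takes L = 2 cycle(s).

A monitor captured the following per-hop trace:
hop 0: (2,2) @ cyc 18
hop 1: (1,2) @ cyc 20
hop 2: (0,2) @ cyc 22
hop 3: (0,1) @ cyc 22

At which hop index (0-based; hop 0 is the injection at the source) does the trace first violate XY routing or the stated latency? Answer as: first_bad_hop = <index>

[1] (-1,+0) / 2c ⇒ ok
[2] (-1,+0) / 2c ⇒ ok
[3] (+0,-1) / 0c ⇒ BAD: Δcyc=0≠L

first_bad_hop = 3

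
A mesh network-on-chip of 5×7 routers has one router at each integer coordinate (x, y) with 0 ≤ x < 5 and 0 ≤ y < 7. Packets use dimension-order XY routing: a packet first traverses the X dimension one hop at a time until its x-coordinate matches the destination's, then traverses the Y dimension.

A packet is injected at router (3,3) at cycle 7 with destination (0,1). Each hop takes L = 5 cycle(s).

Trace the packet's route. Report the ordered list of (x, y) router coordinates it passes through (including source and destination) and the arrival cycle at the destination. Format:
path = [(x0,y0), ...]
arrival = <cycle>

src (3,3)  cyc=7
W→(2,3)  cyc=12
W→(1,3)  cyc=17
W→(0,3)  cyc=22
S→(0,2)  cyc=27
S→(0,1)  cyc=32

path = [(3,3), (2,3), (1,3), (0,3), (0,2), (0,1)]
arrival = 32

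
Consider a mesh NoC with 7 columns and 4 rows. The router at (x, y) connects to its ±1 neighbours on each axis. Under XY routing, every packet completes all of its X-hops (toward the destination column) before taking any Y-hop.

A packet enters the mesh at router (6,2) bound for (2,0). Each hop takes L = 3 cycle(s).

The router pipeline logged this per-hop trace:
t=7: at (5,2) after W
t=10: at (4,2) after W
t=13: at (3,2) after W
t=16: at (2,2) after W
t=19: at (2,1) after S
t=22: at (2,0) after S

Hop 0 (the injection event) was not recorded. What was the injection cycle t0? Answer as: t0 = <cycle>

t0 = 4

cyc[1] = 7 and cyc[k] = t0 + k·L for every k.
Therefore t0 = 7 − L = 4.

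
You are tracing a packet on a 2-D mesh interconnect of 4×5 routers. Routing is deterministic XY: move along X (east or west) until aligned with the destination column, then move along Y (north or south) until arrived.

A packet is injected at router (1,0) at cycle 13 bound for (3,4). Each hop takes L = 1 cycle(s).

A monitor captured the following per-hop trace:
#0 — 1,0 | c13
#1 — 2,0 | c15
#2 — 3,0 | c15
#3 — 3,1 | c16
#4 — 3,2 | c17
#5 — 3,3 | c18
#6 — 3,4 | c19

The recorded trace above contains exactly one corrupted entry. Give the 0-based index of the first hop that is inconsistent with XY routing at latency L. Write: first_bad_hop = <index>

  1: Δx=+1 Δy=+0 Δt=2 [BAD: Δcyc=2≠L]

first_bad_hop = 1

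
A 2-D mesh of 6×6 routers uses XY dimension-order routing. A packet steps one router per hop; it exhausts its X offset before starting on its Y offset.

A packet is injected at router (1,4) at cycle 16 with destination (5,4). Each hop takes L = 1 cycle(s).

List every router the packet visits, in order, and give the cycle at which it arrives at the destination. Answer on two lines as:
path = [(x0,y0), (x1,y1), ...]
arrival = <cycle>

path = [(1,4), (2,4), (3,4), (4,4), (5,4)]
arrival = 20

#0 — 1,4 | c16
#1 — 2,4 | c17 | E
#2 — 3,4 | c18 | E
#3 — 4,4 | c19 | E
#4 — 5,4 | c20 | E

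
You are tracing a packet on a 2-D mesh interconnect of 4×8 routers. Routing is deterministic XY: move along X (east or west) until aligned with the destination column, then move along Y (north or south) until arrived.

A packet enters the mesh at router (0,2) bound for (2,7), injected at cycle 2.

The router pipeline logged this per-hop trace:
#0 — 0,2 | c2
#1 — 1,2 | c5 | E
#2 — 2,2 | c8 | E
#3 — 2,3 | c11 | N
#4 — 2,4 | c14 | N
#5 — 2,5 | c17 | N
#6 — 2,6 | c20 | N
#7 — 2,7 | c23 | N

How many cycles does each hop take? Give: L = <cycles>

L = 3

From hop 0 (2) to hop 1 (5): +3 cycles.
Per-hop latency L = Δcyc = 3.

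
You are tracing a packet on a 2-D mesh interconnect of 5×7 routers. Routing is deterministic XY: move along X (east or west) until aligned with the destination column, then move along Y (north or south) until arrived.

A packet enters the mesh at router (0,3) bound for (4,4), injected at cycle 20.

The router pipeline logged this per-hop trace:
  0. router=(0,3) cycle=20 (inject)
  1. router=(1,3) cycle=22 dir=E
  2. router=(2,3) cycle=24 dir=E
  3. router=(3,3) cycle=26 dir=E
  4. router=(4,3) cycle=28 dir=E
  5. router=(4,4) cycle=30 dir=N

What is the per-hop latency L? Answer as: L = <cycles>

L = 2

Between hops 0 and 1 the cycle counter advances 22 − 20 = 2.
That increment is L by definition: L = 2.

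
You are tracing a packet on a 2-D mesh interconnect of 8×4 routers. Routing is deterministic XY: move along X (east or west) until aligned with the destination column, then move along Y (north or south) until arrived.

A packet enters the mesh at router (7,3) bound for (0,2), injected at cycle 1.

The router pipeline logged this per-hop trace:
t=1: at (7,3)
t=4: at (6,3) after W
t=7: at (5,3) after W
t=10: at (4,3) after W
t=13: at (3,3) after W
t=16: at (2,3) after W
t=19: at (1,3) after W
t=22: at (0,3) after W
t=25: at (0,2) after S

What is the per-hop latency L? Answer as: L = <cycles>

Δcyc across hop 0→1: 4 − 1 = 3.
Each hop adds L, hence L = 3.

L = 3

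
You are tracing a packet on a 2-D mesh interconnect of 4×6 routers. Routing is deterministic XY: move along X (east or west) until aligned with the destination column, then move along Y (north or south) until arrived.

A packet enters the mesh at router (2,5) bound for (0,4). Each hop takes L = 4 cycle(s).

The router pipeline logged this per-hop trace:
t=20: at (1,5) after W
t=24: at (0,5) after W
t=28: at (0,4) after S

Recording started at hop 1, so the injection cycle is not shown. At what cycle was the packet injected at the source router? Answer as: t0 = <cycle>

t0 = 16

cyc[1] = 20 and cyc[k] = t0 + k·L for every k.
Therefore t0 = 20 − L = 16.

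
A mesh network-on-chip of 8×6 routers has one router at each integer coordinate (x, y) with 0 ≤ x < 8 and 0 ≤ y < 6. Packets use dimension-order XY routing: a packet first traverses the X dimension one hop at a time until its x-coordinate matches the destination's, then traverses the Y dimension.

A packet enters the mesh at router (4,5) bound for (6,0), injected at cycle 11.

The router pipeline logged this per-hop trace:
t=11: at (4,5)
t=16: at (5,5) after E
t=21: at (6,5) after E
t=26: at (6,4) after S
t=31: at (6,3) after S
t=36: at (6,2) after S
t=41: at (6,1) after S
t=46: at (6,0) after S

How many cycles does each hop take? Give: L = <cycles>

From hop 0 (11) to hop 1 (16): +5 cycles.
Each hop adds L, hence L = 5.

L = 5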